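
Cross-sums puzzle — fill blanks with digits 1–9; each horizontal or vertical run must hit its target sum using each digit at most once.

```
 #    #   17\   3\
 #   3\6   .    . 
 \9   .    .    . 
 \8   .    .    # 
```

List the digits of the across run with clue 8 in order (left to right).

1 7

3 in 2 cells must be {1,2}.
Nothing is forced directly, so branch on R1C3, whose candidates are 1 or 2. If R1C3 = 1: that forces R1C2 = 5, R2C3 = 2, R3C2 = 3, R2C1 = 1, after which R2C2 would have to be in {6} for the 9 across but in {9} for the 17 down — contradiction. So R1C3 = 2.
R1C2 = 6 − 2 = 4 completes the 6 across.
R2C3 = 3 − 2 = 1 completes the 3 down.
R2C1 = 2: the only remaining digit allowed by both the 9 across and the 3 down.
R2C2 = 9 − 3 = 6 completes the 9 across.
R3C1 = 3 − 2 = 1 completes the 3 down.
R3C2 = 8 − 1 = 7 completes the 8 across.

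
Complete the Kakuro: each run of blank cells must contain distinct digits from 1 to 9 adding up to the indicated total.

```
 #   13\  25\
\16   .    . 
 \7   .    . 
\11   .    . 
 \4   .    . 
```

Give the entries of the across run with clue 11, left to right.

16 in 2 cells must be {7,9}; 4 in 2 cells must be {1,3}.
Only 7 fits R1C1 under both its across sum 16 and down sum 13.
R1C2 = 16 − 7 = 9 completes the 16 across.
Nothing is forced directly, so branch on R3C1, whose candidates are 2 or 3. If R3C1 = 2: then R3C2 would have to be in {9} for the 11 across but in {1,2,3,4,5,6,7,8} for the 25 down — contradiction. So R3C1 = 3.
R3C2 = 11 − 3 = 8 completes the 11 across.

3 8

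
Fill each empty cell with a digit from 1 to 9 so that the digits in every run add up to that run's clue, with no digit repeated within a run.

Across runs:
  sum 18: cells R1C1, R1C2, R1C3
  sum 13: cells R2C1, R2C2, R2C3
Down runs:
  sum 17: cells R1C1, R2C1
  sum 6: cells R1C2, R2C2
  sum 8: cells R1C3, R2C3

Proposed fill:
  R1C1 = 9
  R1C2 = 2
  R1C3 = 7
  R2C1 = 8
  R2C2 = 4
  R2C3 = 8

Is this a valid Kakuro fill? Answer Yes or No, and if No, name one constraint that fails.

No — the across run R2C1–R2C3 sums to 20, not 13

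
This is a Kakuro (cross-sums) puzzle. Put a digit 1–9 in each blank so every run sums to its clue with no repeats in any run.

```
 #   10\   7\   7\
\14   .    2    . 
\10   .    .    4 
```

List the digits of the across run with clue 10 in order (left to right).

1 5 4

R1C3 = 7 − 4 = 3 completes the 7 down.
R2C1 = 1: the only remaining digit allowed by both the 10 across and the 10 down.
R2C2 = 10 − 5 = 5 completes the 10 across.
R1C1 = 14 − 5 = 9 completes the 14 across.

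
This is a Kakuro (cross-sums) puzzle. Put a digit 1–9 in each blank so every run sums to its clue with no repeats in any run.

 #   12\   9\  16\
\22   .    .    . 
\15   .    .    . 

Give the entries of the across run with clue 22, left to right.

16 in 2 cells must be {7,9}.
Nothing is forced directly, so branch on R1C3, whose candidates are 7 or 9. If R1C3 = 7: that forces R1C1 = 9, R1C2 = 6, R2C1 = 3, after which R2C2 would have to be in {4,5,7,8} for the 15 across but in {3} for the 9 down — contradiction. So R1C3 = 9.
R2C3 = 16 − 9 = 7 completes the 16 down.
Nothing is forced directly, so branch on R2C1, whose candidates are 3 or 5. If R2C1 = 3: then R1C1 would have to be in {5,6,7,8} for the 22 across but in {9} for the 12 down — contradiction. So R2C1 = 5.
R1C1 = 12 − 5 = 7 completes the 12 down.
R1C2 = 22 − 16 = 6 completes the 22 across.
R2C2 = 15 − 12 = 3 completes the 15 across.

7 6 9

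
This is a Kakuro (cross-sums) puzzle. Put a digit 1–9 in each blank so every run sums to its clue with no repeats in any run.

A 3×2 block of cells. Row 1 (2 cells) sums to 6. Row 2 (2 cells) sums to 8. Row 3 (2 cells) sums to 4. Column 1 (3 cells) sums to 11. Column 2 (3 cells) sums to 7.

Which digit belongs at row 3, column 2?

4 in 2 cells must be {1,3}; 7 in 3 cells must be {1,2,4}.
The 4 across and the 7 down share only 1, so (3,2) = 1.
Given what's placed, (2,2) must be 2 to fit the 8 across and 7 down.
(3,1) = 4 − 1 = 3 completes the 4 across.
(1,2) = 7 − 3 = 4 completes the 7 down.
(2,1) = 8 − 2 = 6 completes the 8 across.
(1,1) = 6 − 4 = 2 completes the 6 across.

1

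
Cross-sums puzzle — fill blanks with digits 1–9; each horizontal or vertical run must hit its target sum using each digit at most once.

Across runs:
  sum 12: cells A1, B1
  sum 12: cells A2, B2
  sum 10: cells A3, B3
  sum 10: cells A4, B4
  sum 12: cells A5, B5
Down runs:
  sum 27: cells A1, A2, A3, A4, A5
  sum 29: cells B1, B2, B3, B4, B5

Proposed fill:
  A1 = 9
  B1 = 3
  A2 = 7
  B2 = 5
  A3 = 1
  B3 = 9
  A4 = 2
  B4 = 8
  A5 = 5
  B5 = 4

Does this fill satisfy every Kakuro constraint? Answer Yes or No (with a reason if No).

No — the down run A1–A5 sums to 24, not 27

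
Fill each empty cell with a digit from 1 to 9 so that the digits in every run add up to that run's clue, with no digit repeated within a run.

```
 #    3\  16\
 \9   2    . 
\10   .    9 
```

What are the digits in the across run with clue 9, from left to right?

2 7

3 in 2 cells must be {1,2}; 16 in 2 cells must be {7,9}.
R1C2 = 9 − 2 = 7 completes the 9 across.
R2C1 = 10 − 9 = 1 completes the 10 across.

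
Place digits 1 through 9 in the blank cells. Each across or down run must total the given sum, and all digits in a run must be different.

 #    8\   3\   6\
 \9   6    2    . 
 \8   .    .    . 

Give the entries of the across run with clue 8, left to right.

2 1 5

3 in 2 cells must be {1,2}.
R1C3 = 9 − 8 = 1 completes the 9 across.
R2C1 = 8 − 6 = 2 completes the 8 down.
R2C2 = 3 − 2 = 1 completes the 3 down.
R2C3 = 8 − 3 = 5 completes the 8 across.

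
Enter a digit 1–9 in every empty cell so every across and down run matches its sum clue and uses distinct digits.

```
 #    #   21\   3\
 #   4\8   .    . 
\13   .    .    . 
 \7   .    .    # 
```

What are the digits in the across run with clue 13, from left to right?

4 in 2 cells must be {1,3}; 3 in 2 cells must be {1,2}.
Nothing is forced directly, so branch on R2C1, whose candidates are 1 or 3. If R2C1 = 1: then R2C3 would have to be in {3,4,5,7,8,9} for the 13 across but in {1,2} for the 3 down — contradiction. So R2C1 = 3.
R3C1 = 4 − 3 = 1 completes the 4 down.
R3C2 = 7 − 1 = 6 completes the 7 across.
R1C2 = 7: the only remaining digit allowed by both the 8 across and the 21 down.
R1C3 = 8 − 7 = 1 completes the 8 across.
R2C2 = 21 − 13 = 8 completes the 21 down.
R2C3 = 13 − 11 = 2 completes the 13 across.

3 8 2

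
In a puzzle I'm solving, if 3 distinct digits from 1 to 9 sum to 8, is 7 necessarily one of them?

No

Counterexample: {1,2,5} sums to 8 without using 7.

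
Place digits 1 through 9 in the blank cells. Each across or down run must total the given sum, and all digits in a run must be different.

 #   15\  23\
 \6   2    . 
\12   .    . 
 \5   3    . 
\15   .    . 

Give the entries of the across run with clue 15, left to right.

6 9

R1C2 = 6 − 2 = 4 completes the 6 across.
R3C2 = 5 − 3 = 2 completes the 5 across.
Nothing is forced directly, so branch on R2C1, whose candidates are 4 or 9. If R2C1 = 9: then R2C2 would have to be in {3} for the 12 across but in {8,9} for the 23 down — contradiction. So R2C1 = 4.
R2C2 = 12 − 4 = 8 completes the 12 across.
R4C1 = 15 − 9 = 6 completes the 15 down.
R4C2 = 15 − 6 = 9 completes the 15 across.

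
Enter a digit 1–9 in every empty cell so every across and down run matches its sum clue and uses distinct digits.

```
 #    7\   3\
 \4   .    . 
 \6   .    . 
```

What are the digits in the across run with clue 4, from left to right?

4 in 2 cells must be {1,3}; 3 in 2 cells must be {1,2}.
The 4 across and the 3 down share only 1, so R1C2 = 1.
R2C2 = 3 − 1 = 2 completes the 3 down.
R1C1 = 4 − 1 = 3 completes the 4 across.
R2C1 = 6 − 2 = 4 completes the 6 across.

3, 1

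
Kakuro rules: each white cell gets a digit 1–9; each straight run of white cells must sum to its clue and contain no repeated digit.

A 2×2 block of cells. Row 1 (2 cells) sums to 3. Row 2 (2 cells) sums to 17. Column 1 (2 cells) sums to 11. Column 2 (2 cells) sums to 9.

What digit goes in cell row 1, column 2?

3 in 2 cells must be {1,2}; 17 in 2 cells must be {8,9}.
The 3 across and the 11 down share only 2, so (1,1) = 2.
(1,2) = 3 − 2 = 1 completes the 3 across.
(2,1) = 11 − 2 = 9 completes the 11 down.
(2,2) = 17 − 9 = 8 completes the 17 across.

1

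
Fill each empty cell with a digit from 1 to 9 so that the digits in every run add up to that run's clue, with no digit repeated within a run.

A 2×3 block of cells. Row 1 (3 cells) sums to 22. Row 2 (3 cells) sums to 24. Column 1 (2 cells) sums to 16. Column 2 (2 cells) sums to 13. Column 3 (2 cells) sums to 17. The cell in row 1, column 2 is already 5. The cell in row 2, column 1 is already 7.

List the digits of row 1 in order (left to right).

24 in 3 cells must be {7,8,9}; 16 in 2 cells must be {7,9}; 17 in 2 cells must be {8,9}.
(1,1) = 16 − 7 = 9 completes the 16 down.
(1,3) = 22 − 14 = 8 completes the 22 across.
(2,2) = 13 − 5 = 8 completes the 13 down.
(2,3) = 24 − 15 = 9 completes the 24 across.

9, 5, 8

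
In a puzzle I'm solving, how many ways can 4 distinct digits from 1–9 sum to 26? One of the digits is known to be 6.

3

4 distinct digits from 1–9 sum between 10 and 30.
Keeping only sets containing 6.
Enumerating: {3,6,8,9}, {4,6,7,9}, {5,6,7,8}.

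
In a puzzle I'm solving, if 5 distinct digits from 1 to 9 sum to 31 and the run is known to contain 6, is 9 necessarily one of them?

Yes

Every partition of 31 into 5 distinct digits under that restriction includes 9: {1,6,7,8,9}, {3,5,6,8,9}, {4,5,6,7,9}.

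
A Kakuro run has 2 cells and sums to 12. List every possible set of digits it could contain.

{3,9}; {4,8}; {5,7}

2 distinct digits from 1–9 sum between 3 and 17.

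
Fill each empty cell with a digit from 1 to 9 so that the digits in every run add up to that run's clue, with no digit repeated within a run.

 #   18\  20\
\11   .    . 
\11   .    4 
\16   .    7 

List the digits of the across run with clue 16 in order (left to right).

16 in 2 cells must be {7,9}.
R1C2 = 20 − 11 = 9 completes the 20 down.
R2C1 = 11 − 4 = 7 completes the 11 across.
R3C1 = 16 − 7 = 9 completes the 16 across.
R1C1 = 11 − 9 = 2 completes the 11 across.

9, 7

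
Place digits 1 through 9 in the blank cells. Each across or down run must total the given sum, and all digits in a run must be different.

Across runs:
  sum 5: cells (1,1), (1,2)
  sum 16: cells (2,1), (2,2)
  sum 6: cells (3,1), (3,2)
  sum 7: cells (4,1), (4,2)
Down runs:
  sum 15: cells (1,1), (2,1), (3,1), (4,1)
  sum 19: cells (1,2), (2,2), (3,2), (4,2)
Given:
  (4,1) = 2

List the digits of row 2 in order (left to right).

7, 9

16 in 2 cells must be {7,9}.
(4,2) = 7 − 2 = 5 completes the 7 across.
Nothing is forced directly, so branch on (2,1), whose candidates are 7 or 9. If (2,1) = 9: that forces (2,2) = 7, (3,1) = 1, after which (3,2) would have to be in {5} for the 6 across but in {1,3,4,6} for the 19 down — contradiction. So (2,1) = 7.
(1,1) = 1: the only remaining digit allowed by both the 5 across and the 15 down.
(1,2) = 5 − 1 = 4 completes the 5 across.
(2,2) = 16 − 7 = 9 completes the 16 across.
(3,1) = 15 − 10 = 5 completes the 15 down.
(3,2) = 6 − 5 = 1 completes the 6 across.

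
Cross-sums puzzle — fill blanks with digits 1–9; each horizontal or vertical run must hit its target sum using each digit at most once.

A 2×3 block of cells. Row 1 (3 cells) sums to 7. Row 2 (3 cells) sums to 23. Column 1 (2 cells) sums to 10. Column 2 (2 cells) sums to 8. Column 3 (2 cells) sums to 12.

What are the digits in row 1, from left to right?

7 in 3 cells must be {1,2,4}; 23 in 3 cells must be {6,8,9}.
The 7 across and the 12 down share only 4, so (1,3) = 4.
The 23 across and the 8 down share only 6, so (2,2) = 6.
(2,3) = 12 − 4 = 8 completes the 12 down.
(1,2) = 8 − 6 = 2 completes the 8 down.
(2,1) = 23 − 14 = 9 completes the 23 across.
(1,1) = 7 − 6 = 1 completes the 7 across.

1 2 4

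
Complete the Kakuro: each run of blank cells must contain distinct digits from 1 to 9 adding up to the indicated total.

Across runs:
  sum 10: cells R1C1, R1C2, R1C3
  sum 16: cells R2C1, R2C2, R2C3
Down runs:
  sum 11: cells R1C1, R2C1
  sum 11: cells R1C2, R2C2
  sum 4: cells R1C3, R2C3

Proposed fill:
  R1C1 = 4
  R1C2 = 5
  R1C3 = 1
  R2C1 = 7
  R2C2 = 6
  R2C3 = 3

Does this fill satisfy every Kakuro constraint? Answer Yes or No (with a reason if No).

Across: 4+5+1=10; 7+6+3=16. Down: 4+7=11; 5+6=11; 1+3=4. No digit repeats within any run.

Yes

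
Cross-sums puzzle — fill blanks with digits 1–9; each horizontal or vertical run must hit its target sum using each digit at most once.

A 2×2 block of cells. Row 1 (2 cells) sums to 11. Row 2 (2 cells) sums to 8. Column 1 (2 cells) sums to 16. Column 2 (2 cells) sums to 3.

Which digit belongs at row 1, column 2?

16 in 2 cells must be {7,9}; 3 in 2 cells must be {1,2}.
The 11 across and the 3 down share only 2, so (1,2) = 2.
The 8 across and the 16 down share only 7, so (2,1) = 7.
(2,2) = 8 − 7 = 1 completes the 8 across.
(1,1) = 11 − 2 = 9 completes the 11 across.

2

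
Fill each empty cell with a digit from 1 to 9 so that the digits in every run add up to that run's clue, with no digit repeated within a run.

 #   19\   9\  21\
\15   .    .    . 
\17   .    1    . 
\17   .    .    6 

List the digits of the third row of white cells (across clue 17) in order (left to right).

8 3 6

R2C3 = 7: the only remaining digit allowed by both the 17 across and the 21 down.
R1C3 = 21 − 13 = 8 completes the 21 down.
R2C1 = 17 − 8 = 9 completes the 17 across.
No cell is forced outright now. R3C2 can only be 2 or 3 (the digits allowed by both its 17 across and its 9 down). If R3C2 = 2: that forces R1C2 = 6, after which R3C1 would have to be in {9} for the 17 across but in {2,3,4,6,7,8} for the 19 down — contradiction. So R3C2 = 3.
R1C2 = 9 − 4 = 5 completes the 9 down.
R3C1 = 17 − 9 = 8 completes the 17 across.
R1C1 = 15 − 13 = 2 completes the 15 across.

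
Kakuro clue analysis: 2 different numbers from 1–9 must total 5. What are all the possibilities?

2 distinct digits from 1–9 sum between 3 and 17.

{1,4}; {2,3}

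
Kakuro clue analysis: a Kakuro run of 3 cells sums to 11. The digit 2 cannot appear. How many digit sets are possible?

2

3 distinct digits from 1–9 sum between 6 and 24.
Dropping sets that contain 2.
Enumerating: {1,3,7}, {1,4,6}.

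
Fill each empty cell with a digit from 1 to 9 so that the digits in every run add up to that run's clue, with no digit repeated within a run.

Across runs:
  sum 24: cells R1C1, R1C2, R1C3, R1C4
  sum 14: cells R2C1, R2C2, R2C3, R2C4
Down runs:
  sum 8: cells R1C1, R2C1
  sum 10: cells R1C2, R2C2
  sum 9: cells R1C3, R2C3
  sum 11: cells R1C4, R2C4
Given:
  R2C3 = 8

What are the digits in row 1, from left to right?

6 9 1 8

R1C3 = 9 − 8 = 1 completes the 9 down.
R1C1 = 6: the only remaining digit allowed by both the 24 across and the 8 down.
R2C1 = 8 − 6 = 2 completes the 8 down.
R2C4 = 3: the only remaining digit allowed by both the 14 across and the 11 down.
R1C4 = 11 − 3 = 8 completes the 11 down.
R2C2 = 14 − 13 = 1 completes the 14 across.
R1C2 = 24 − 15 = 9 completes the 24 across.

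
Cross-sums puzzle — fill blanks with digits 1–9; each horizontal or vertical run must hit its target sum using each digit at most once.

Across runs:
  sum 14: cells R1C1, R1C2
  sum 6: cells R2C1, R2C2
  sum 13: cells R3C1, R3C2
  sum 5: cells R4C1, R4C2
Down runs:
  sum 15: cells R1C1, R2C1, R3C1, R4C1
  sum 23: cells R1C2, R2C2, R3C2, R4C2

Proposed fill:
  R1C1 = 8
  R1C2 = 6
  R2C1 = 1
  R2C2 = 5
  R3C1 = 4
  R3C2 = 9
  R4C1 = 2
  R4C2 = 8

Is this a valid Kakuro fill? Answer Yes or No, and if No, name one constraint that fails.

No — the across run R4C1–R4C2 sums to 10, not 5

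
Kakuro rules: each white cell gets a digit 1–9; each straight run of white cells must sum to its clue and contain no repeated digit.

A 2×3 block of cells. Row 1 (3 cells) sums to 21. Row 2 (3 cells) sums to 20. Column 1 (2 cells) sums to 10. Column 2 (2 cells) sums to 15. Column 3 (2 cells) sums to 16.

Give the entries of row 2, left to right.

4 7 9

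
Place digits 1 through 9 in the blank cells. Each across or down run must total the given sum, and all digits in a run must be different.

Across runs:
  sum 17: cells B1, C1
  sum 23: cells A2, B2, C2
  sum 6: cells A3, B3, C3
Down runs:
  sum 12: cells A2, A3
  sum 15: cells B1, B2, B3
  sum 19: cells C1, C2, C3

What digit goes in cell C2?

8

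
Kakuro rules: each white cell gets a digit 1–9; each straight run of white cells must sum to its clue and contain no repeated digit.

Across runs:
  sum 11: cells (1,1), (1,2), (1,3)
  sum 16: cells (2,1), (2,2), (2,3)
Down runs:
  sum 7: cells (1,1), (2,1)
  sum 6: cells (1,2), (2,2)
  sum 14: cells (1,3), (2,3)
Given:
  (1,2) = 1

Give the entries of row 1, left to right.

4 1 6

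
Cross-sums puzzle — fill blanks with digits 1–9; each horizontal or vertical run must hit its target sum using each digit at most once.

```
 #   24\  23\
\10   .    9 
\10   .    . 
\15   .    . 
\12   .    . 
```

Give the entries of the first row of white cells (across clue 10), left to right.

1 9

R1C1 = 10 − 9 = 1 completes the 10 across.
Nothing is forced directly, so branch on R3C1, whose candidates are 6 or 8 or 9. If R3C1 = 6: then R3C2 would have to be in {9} for the 15 across but in {1,2,3,4,5,6,7,8} for the 23 down — contradiction. If R3C1 = 9: that forces R3C2 = 6, R4C1 = 8, after which R4C2 would have to be in {4} for the 12 across but in {1,3,5,7} for the 23 down — contradiction. So R3C1 = 8.
R3C2 = 15 − 8 = 7 completes the 15 across.
R4C1 = 9: the only remaining digit allowed by both the 12 across and the 24 down.
R4C2 = 12 − 9 = 3 completes the 12 across.
R2C1 = 24 − 18 = 6 completes the 24 down.
R2C2 = 10 − 6 = 4 completes the 10 across.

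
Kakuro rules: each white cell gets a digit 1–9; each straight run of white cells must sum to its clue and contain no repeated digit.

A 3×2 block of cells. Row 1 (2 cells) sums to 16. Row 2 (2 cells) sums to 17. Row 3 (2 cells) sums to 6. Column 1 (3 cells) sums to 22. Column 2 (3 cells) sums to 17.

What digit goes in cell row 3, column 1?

16 in 2 cells must be {7,9}; 17 in 2 cells must be {8,9}.
The 6 across and the 22 down share only 5, so (3,1) = 5.
(3,2) = 6 − 5 = 1 completes the 6 across.
Given what's placed, (1,1) must be 9 to fit the 16 across and 22 down.
(1,2) = 16 − 9 = 7 completes the 16 across.
(2,1) = 22 − 14 = 8 completes the 22 down.
(2,2) = 17 − 8 = 9 completes the 17 across.

5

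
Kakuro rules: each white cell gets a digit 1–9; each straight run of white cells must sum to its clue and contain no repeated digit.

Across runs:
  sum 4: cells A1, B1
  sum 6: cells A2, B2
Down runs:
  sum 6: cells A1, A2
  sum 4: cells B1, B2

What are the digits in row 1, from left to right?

1 3

4 in 2 cells must be {1,3}.
The 4 across and the 6 down share only 1, so A1 = 1.
B1 = 4 − 1 = 3 completes the 4 across.
A2 = 6 − 1 = 5 completes the 6 down.
B2 = 6 − 5 = 1 completes the 6 across.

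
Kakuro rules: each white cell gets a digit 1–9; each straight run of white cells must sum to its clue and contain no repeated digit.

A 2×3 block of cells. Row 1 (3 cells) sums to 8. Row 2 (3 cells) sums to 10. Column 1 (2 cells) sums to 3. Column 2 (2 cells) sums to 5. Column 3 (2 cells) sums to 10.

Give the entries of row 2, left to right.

2, 1, 7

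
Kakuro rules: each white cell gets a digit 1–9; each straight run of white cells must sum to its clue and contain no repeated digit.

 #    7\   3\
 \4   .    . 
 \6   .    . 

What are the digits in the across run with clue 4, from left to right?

4 in 2 cells must be {1,3}; 3 in 2 cells must be {1,2}.
The 4 across and the 3 down share only 1, so R1C2 = 1.
R2C2 = 3 − 1 = 2 completes the 3 down.
R1C1 = 4 − 1 = 3 completes the 4 across.
R2C1 = 6 − 2 = 4 completes the 6 across.

3 1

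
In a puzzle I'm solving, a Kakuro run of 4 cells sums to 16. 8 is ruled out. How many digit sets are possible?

6

4 distinct digits from 1–9 sum between 10 and 30.
Dropping sets that contain 8.
Enumerating: {1,2,4,9}, {1,2,6,7}, {1,3,5,7}, {1,4,5,6}, {2,3,4,7}, {2,3,5,6}.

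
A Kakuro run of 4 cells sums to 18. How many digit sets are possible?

11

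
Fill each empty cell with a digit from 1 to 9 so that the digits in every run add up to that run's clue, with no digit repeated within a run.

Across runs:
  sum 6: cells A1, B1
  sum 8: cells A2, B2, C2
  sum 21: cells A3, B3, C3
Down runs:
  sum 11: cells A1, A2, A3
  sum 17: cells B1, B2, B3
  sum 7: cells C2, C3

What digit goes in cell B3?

8

Nothing is forced directly, so branch on C3, whose candidates are 4 or 5 or 6. If C3 = 4: that forces C2 = 3, A3 = 8, B3 = 9, A2 = 1, after which B2 would have to be in {4} for the 8 across but in {1,2,3,5,6,7} for the 17 down — contradiction. If C3 = 5: that forces C2 = 2, A3 = 7, B3 = 9, A1 = 1, B1 = 5, after which A2 would have to be in {1,5} for the 8 across but in {3} for the 11 down — contradiction. So C3 = 6.
C2 = 7 − 6 = 1 completes the 7 down.
Nothing is forced directly, so branch on A3, whose candidates are 7 or 8. If A3 = 8: that forces A2 = 2, B2 = 5, after which B3 would have to be in {7} for the 21 across but in {3,4,8,9} for the 17 down — contradiction. So A3 = 7.
A1 = 1: the only remaining digit allowed by both the 6 across and the 11 down.
B1 = 6 − 1 = 5 completes the 6 across.
A2 = 11 − 8 = 3 completes the 11 down.
B2 = 8 − 4 = 4 completes the 8 across.
B3 = 21 − 13 = 8 completes the 21 across.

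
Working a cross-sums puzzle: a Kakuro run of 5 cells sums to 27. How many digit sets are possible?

11

5 distinct digits from 1–9 sum between 15 and 35.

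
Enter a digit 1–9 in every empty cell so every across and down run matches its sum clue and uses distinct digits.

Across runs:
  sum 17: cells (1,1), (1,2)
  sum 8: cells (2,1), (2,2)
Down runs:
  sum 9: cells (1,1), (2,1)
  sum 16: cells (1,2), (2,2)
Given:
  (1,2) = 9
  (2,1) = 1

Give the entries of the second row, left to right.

1 7

17 in 2 cells must be {8,9}; 16 in 2 cells must be {7,9}.
(1,1) = 17 − 9 = 8 completes the 17 across.
(2,2) = 8 − 1 = 7 completes the 8 across.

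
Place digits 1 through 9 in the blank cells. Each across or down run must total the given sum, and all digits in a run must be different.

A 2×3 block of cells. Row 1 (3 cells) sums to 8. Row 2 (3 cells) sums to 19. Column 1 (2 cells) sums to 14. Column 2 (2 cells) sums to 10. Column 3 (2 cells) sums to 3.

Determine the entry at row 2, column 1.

9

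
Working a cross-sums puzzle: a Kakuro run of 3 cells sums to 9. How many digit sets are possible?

3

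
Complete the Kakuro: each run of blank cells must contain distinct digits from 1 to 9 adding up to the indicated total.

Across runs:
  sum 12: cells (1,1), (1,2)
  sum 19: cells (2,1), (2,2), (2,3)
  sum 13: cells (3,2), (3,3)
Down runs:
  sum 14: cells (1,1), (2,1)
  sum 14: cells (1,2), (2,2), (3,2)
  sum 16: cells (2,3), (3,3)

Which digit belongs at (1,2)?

16 in 2 cells must be {7,9}.
Nothing is forced directly, so branch on (1,1), whose candidates are 5 or 8 or 9. If (1,1) = 8: that forces (1,2) = 4, (2,1) = 6, (2,3) = 9, (3,3) = 7, after which (2,2) would have to be in {4} for the 19 across but in {1,2,3,7,8,9} for the 14 down — contradiction. If (1,1) = 9: that forces (1,2) = 3, (2,1) = 5, (2,2) = 6, after which (2,3) would have to be in {8} for the 19 across but in {7,9} for the 16 down — contradiction. So (1,1) = 5.
(1,2) = 12 − 5 = 7 completes the 12 across.
(2,1) = 14 − 5 = 9 completes the 14 down.
(2,3) = 7: the only remaining digit allowed by both the 19 across and the 16 down.
(3,3) = 16 − 7 = 9 completes the 16 down.
(2,2) = 19 − 16 = 3 completes the 19 across.
(3,2) = 13 − 9 = 4 completes the 13 across.

7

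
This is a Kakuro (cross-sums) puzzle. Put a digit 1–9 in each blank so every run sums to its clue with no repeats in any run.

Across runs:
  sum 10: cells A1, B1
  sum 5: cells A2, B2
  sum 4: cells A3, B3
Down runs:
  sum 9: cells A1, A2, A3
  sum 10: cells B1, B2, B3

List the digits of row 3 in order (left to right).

3, 1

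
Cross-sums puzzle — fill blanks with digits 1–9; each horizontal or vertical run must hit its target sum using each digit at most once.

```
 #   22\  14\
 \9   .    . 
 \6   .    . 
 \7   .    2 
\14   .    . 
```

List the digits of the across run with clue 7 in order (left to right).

R3C1 = 7 − 2 = 5 completes the 7 across.
Nothing is forced directly, so branch on R2C1, whose candidates are 1 or 2 or 4. If R2C1 = 1: that forces R1C1 = 7, after which R1C2 would have to be in {2} for the 9 across but in {1,3,4,5,6,7,8} for the 14 down — contradiction. If R2C1 = 4: then R2C2 would have to be in {2} for the 6 across but in {1,3,4,5,6,7,8} for the 14 down — contradiction. So R2C1 = 2.
R2C2 = 6 − 2 = 4 completes the 6 across.
Given what's placed, R4C2 must be 5 to fit the 14 across and 14 down.
R1C2 = 14 − 11 = 3 completes the 14 down.
R4C1 = 14 − 5 = 9 completes the 14 across.
R1C1 = 9 − 3 = 6 completes the 9 across.

5 2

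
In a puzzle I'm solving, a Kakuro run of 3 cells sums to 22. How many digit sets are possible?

2

3 distinct digits from 1–9 sum between 6 and 24.
Enumerating: {5,8,9}, {6,7,9}.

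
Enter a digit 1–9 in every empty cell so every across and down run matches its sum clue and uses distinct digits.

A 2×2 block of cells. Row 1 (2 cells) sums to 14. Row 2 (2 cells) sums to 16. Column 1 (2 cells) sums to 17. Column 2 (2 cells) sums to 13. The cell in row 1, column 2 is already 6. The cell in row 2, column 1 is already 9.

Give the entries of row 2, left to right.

9, 7

16 in 2 cells must be {7,9}; 17 in 2 cells must be {8,9}.
(1,1) = 14 − 6 = 8 completes the 14 across.
(2,2) = 16 − 9 = 7 completes the 16 across.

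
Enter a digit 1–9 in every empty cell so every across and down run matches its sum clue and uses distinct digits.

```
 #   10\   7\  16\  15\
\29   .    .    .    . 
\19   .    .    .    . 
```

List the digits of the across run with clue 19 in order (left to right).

29 in 4 cells must be {5,7,8,9}; 16 in 2 cells must be {7,9}.
Only 5 fits R1C2 under both its across sum 29 and down sum 7.
R2C2 = 7 − 5 = 2 completes the 7 down.
Nothing is forced directly, so branch on R1C1, whose candidates are 7 or 8 or 9. If R1C1 = 7: that forces R1C3 = 9, R1C4 = 8, R2C1 = 3, after which R2C3 would have to be in {5,6,8,9} for the 19 across but in {7} for the 16 down — contradiction. If R1C1 = 8: then R2C1 would have to be in {1,3,4,5,6,7,8,9} for the 19 across but in {2} for the 10 down — contradiction. So R1C1 = 9.
R1C3 = 7: the only remaining digit allowed by both the 29 across and the 16 down.
R1C4 = 29 − 21 = 8 completes the 29 across.
R2C1 = 10 − 9 = 1 completes the 10 down.
R2C3 = 16 − 7 = 9 completes the 16 down.
R2C4 = 19 − 12 = 7 completes the 19 across.

1, 2, 9, 7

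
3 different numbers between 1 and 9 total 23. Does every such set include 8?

Yes

The only way to make 23 from 3 distinct digits is {6,8,9}, which contains 8.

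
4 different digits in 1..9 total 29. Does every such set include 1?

The only way to make 29 from 4 distinct digits is {5,7,8,9}, which does not contain 1.

No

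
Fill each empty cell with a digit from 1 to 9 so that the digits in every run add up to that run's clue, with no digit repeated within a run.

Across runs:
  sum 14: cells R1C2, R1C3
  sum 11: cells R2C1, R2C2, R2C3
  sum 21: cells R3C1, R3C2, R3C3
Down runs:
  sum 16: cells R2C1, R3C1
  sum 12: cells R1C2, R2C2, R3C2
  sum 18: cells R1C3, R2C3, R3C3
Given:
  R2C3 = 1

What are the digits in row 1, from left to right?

16 in 2 cells must be {7,9}.
R2C1 = 7: the only remaining digit allowed by both the 11 across and the 16 down.
R2C2 = 11 − 8 = 3 completes the 11 across.
R3C1 = 16 − 7 = 9 completes the 16 down.
Given what's placed, R3C3 must be 8 to fit the 21 across and 18 down.
R1C3 = 18 − 9 = 9 completes the 18 down.
R3C2 = 21 − 17 = 4 completes the 21 across.
R1C2 = 14 − 9 = 5 completes the 14 across.

5, 9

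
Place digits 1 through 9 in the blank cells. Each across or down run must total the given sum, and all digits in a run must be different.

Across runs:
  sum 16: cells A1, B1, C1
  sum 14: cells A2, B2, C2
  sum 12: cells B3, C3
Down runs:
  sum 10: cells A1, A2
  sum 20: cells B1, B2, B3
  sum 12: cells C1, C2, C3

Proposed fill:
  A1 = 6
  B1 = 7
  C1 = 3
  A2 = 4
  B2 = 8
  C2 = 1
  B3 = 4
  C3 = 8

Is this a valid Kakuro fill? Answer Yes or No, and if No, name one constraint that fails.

No — the across run A2–C2 sums to 13, not 14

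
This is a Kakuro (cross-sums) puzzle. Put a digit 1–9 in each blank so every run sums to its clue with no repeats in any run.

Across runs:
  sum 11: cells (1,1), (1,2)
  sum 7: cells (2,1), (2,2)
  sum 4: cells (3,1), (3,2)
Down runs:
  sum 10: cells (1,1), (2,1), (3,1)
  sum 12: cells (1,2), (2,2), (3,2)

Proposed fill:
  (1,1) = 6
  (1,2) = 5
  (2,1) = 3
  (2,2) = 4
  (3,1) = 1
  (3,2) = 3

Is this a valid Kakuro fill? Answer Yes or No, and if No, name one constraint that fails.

Yes

Across: 6+5=11; 3+4=7; 1+3=4. Down: 6+3+1=10; 5+4+3=12. No digit repeats within any run.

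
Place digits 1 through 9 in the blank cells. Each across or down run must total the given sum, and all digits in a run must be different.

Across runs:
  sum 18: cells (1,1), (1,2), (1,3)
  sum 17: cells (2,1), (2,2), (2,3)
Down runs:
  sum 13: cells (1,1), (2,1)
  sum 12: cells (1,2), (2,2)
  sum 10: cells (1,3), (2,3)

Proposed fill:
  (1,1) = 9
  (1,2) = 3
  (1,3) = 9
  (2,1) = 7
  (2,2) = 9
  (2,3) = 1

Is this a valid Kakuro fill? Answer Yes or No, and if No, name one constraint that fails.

No — the down run (1,1)–(2,1) sums to 16, not 13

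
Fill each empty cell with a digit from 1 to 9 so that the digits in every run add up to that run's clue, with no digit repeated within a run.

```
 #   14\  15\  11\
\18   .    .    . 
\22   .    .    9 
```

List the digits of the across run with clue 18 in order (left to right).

9, 7, 2

R1C3 = 11 − 9 = 2 completes the 11 down.
R1C1 = 9: the only remaining digit allowed by both the 18 across and the 14 down.
R1C2 = 18 − 11 = 7 completes the 18 across.
R2C1 = 14 − 9 = 5 completes the 14 down.
R2C2 = 22 − 14 = 8 completes the 22 across.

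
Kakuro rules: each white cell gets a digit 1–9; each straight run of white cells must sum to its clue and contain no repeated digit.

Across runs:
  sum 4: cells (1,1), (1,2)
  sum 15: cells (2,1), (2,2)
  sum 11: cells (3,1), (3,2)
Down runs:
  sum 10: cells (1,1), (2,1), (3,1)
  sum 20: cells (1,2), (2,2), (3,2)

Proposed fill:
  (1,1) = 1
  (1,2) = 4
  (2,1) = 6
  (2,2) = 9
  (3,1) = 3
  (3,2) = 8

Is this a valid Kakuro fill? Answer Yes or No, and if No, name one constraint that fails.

No — the across run (1,1)–(1,2) sums to 5, not 4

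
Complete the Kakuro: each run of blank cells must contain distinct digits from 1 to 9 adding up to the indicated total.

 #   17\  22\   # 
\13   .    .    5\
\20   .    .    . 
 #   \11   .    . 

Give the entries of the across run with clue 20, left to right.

17 in 2 cells must be {8,9}.
Nothing is forced directly, so branch on R1C1, whose candidates are 8 or 9. If R1C1 = 9: then R1C2 would have to be in {4} for the 13 across but in {5,6,7,8,9} for the 22 down — contradiction. So R1C1 = 8.
R1C2 = 13 − 8 = 5 completes the 13 across.
R2C1 = 17 − 8 = 9 completes the 17 down.
R2C2 = 8: the only remaining digit allowed by both the 20 across and the 22 down.
R2C3 = 20 − 17 = 3 completes the 20 across.
R3C2 = 22 − 13 = 9 completes the 22 down.
R3C3 = 11 − 9 = 2 completes the 11 across.

9, 8, 3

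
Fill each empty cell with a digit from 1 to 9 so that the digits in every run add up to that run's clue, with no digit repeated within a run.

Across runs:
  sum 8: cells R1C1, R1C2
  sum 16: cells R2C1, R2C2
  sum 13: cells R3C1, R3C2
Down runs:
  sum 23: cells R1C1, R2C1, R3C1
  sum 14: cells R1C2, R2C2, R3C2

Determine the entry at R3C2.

16 in 2 cells must be {7,9}; 23 in 3 cells must be {6,8,9}.
The 8 across and the 23 down share only 6, so R1C1 = 6.
R1C2 = 8 − 6 = 2 completes the 8 across.
Given what's placed, R2C1 must be 9 to fit the 16 across and 23 down.
R2C2 = 16 − 9 = 7 completes the 16 across.
R3C1 = 23 − 15 = 8 completes the 23 down.
R3C2 = 13 − 8 = 5 completes the 13 across.

5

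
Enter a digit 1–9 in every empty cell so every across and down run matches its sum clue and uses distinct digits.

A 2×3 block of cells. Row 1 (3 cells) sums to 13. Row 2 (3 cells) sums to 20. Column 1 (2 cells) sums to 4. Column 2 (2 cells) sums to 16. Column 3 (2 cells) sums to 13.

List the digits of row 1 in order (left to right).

4 in 2 cells must be {1,3}; 16 in 2 cells must be {7,9}.
The 20 across and the 4 down share only 3, so (2,1) = 3.
Given what's placed, (2,2) must be 9 to fit the 20 across and 16 down.
(2,3) = 20 − 12 = 8 completes the 20 across.
(1,1) = 4 − 3 = 1 completes the 4 down.
(1,2) = 16 − 9 = 7 completes the 16 down.
(1,3) = 13 − 8 = 5 completes the 13 across.

1, 7, 5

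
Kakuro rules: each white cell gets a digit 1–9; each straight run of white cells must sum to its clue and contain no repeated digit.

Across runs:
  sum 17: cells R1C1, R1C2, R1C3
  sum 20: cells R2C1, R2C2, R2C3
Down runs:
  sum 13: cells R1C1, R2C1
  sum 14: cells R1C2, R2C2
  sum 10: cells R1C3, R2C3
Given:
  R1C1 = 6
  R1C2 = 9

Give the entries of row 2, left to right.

R1C3 = 17 − 15 = 2 completes the 17 across.
R2C1 = 13 − 6 = 7 completes the 13 down.
R2C2 = 14 − 9 = 5 completes the 14 down.
R2C3 = 20 − 12 = 8 completes the 20 across.

7 5 8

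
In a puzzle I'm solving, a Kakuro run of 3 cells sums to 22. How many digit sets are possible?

3 distinct digits from 1–9 sum between 6 and 24.
Enumerating: {5,8,9}, {6,7,9}.

2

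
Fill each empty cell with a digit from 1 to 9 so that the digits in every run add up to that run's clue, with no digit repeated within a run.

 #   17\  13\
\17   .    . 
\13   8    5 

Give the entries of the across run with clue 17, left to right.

9, 8

17 in 2 cells must be {8,9}.
R1C1 = 17 − 8 = 9 completes the 17 down.
R1C2 = 17 − 9 = 8 completes the 17 across.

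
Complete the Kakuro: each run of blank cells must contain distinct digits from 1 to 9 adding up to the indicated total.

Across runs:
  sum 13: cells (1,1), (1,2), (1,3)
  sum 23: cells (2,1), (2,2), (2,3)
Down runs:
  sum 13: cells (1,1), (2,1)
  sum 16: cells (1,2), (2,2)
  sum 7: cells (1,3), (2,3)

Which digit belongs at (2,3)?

6

23 in 3 cells must be {6,8,9}; 16 in 2 cells must be {7,9}.
The 23 across and the 16 down share only 9, so (2,2) = 9.
Given what's placed, (2,3) must be 6 to fit the 23 across and 7 down.
(1,2) = 16 − 9 = 7 completes the 16 down.
(1,3) = 7 − 6 = 1 completes the 7 down.
(2,1) = 23 − 15 = 8 completes the 23 across.
(1,1) = 13 − 8 = 5 completes the 13 across.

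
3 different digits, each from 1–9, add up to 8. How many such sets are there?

3 distinct digits from 1–9 sum between 6 and 24.
Enumerating: {1,2,5}, {1,3,4}.

2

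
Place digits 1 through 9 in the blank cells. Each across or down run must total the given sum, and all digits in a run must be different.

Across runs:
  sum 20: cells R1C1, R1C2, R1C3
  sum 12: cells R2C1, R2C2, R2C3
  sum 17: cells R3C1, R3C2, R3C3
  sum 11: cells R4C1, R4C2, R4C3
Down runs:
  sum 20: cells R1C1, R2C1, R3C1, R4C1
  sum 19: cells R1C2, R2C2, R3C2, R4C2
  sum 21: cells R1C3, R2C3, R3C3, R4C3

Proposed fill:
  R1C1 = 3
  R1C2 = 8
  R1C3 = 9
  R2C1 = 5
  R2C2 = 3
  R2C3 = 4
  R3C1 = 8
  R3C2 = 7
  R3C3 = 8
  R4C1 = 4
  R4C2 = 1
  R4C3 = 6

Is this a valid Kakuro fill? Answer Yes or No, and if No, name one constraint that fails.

No — the down run R1C3–R4C3 sums to 27, not 21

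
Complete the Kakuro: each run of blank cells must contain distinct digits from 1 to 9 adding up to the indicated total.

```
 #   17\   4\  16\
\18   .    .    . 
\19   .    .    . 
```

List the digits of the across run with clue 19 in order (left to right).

9 3 7

17 in 2 cells must be {8,9}; 4 in 2 cells must be {1,3}; 16 in 2 cells must be {7,9}.
The 19 across and the 4 down share only 3, so R2C2 = 3.
R1C2 = 4 − 3 = 1 completes the 4 down.
Given what's placed, R1C3 must be 9 to fit the 18 across and 16 down.
R2C1 = 9: the only remaining digit allowed by both the 19 across and the 17 down.
R2C3 = 19 − 12 = 7 completes the 19 across.
R1C1 = 18 − 10 = 8 completes the 18 across.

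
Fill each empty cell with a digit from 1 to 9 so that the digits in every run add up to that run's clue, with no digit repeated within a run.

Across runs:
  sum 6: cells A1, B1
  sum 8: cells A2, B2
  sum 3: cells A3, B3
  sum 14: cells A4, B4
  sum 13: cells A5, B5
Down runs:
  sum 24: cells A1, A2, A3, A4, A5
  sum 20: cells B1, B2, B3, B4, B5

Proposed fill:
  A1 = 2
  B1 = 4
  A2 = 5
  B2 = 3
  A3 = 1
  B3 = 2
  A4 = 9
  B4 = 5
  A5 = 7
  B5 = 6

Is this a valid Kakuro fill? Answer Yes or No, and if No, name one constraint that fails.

Across: 2+4=6; 5+3=8; 1+2=3; 9+5=14; 7+6=13. Down: 2+5+1+9+7=24; 4+3+2+5+6=20. No digit repeats within any run.

Yes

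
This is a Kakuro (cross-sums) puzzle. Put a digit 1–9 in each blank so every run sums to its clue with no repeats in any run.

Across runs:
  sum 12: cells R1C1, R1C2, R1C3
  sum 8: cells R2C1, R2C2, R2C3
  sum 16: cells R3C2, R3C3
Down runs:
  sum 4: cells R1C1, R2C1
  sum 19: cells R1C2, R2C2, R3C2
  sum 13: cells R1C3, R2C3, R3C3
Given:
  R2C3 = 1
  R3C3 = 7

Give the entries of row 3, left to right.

16 in 2 cells must be {7,9}; 4 in 2 cells must be {1,3}.
R1C3 = 13 − 8 = 5 completes the 13 down.
R2C1 = 3: the only remaining digit allowed by both the 8 across and the 4 down.
R2C2 = 8 − 4 = 4 completes the 8 across.
R3C2 = 16 − 7 = 9 completes the 16 across.
R1C1 = 4 − 3 = 1 completes the 4 down.
R1C2 = 12 − 6 = 6 completes the 12 across.

9 7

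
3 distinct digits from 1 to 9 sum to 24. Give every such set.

3 distinct digits from 1–9 sum between 6 and 24.
Only one set works: {7,8,9}.

{7,8,9}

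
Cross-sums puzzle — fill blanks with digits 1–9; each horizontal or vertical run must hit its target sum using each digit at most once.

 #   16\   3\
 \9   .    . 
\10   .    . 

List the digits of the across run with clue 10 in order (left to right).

16 in 2 cells must be {7,9}; 3 in 2 cells must be {1,2}.
The 9 across and the 16 down share only 7, so R1C1 = 7.
R1C2 = 9 − 7 = 2 completes the 9 across.
R2C1 = 16 − 7 = 9 completes the 16 down.
R2C2 = 10 − 9 = 1 completes the 10 across.

9 1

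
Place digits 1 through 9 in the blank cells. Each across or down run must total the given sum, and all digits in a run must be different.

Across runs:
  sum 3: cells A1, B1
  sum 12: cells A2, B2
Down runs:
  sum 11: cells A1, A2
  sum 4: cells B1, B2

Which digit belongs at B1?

3 in 2 cells must be {1,2}; 4 in 2 cells must be {1,3}.
The 3 across and the 11 down share only 2, so A1 = 2.
B1 = 3 − 2 = 1 completes the 3 across.
A2 = 11 − 2 = 9 completes the 11 down.
B2 = 12 − 9 = 3 completes the 12 across.

1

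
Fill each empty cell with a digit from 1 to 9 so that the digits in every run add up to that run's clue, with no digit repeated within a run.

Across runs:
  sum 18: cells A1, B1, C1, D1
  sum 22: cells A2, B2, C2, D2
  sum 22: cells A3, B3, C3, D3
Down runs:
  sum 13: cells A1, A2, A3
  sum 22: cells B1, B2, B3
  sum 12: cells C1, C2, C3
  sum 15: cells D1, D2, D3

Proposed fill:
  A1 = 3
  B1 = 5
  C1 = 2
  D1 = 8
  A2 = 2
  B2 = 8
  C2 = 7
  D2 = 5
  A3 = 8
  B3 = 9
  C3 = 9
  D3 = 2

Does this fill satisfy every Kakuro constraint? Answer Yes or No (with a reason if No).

No — the across run A3–D3 sums to 28, not 22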